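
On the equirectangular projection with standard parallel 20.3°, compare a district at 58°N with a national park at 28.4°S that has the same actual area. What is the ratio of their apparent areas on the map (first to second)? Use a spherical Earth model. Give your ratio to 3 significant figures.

1.66

The equidistant cylindrical projection with φ₀ = 20.3° has h = 1 (meridians true) and k = cos φ₀ / cos φ along parallels.
Areal scale at 58°: h·k = 1.000 × 1.770 = 1.770.
Areal scale at 28.4°: h·k = 1.000 × 1.066 = 1.066.
Ratio = 1.770/1.066 ≈ 1.66.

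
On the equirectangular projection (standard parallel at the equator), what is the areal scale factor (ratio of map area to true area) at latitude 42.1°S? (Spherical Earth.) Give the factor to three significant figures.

1.35

For the equirectangular projection with φ₀ = 0 (plate carrée), h = 1 along meridians and k = sec φ along parallels.
Areal scale = h·k = 1 × sec φ; at 42.1°, h = 1.000, k = 1.348, so h·k = 1.348.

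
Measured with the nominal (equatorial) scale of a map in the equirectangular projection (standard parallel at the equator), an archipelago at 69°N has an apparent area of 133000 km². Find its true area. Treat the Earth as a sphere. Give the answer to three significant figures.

For the equirectangular projection with φ₀ = 0 (plate carrée), h = 1 along meridians and k = sec φ along parallels.
Areal scale = h·k = 1 × sec φ; at 69°, h = 1.000, k = 2.790, so h·k = 2.790.
True area = apparent / (areal scale) = 133000 / 2.790 ≈ 47700 km².

47700 km²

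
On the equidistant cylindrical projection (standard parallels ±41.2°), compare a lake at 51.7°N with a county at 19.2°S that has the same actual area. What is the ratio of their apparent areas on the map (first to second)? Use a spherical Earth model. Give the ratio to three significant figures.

1.52

In the equirectangular projection with standard parallel φ₀ = 41.2° (x = Rλ cos φ₀, y = Rφ), meridians are true-scale (h = 1) and the parallel scale is k = cos φ₀ / cos φ.
Areal scale at 51.7°: h·k = 1.000 × 1.214 = 1.214.
Areal scale at 19.2°: h·k = 1.000 × 0.7967 = 0.7967.
Ratio = 1.214/0.7967 ≈ 1.52.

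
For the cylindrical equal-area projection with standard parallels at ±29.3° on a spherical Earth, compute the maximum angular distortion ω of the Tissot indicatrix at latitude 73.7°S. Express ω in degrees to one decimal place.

108.6°

A cylindrical equal-area projection with standard parallel φ₀ has meridian scale h = cos φ / cos φ₀ and parallel scale k = cos φ₀ / cos φ (so areas are preserved, h·k = 1).
At 73.7°: h = 0.3218, k = 3.107; principal scales a = 3.107, b = 0.3218.
sin(ω/2) = (a − b)/(a + b) = 2.785/3.429 = 0.8123, so ω = 2 arcsin(0.8123) ≈ 108.6°.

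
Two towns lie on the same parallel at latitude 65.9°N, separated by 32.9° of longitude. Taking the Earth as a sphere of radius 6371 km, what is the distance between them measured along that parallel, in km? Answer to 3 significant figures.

1490 km

Arc length along a parallel = R cos φ · Δλ (with Δλ in radians).
= 6371 × cos 65.9° × (32.9° × π/180) = 6371 × 0.4083 × 0.5742 ≈ 1490 km.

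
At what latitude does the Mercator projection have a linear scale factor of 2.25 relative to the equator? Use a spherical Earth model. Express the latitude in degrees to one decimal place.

Mercator scale is k = sec φ = 1/cos φ.
1/cos φ = 2.25  ⇒  cos φ = 0.4444  ⇒  φ = arccos(0.4444) ≈ 63.6°.

63.6°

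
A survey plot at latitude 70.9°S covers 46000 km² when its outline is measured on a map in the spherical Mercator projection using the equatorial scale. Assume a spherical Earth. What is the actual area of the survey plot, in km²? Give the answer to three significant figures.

4930 km²

The Mercator projection is conformal; its linear scale factor is the same in every direction and equals sec φ = 1/cos φ.
Areal scale = k² = sec²φ = 1/cos²(70.9°) = 1/0.3272² = 9.340.
True area = apparent / (areal scale) = 46000 / 9.340 ≈ 4930 km².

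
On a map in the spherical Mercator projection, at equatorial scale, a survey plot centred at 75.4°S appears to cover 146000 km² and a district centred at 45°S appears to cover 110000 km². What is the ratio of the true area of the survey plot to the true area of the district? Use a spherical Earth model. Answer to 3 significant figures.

On Mercator the areal scale is sec²φ, so true area = apparent × cos²φ.
True area of survey plot: 146000 × cos²(75.4°) = 146000 × 0.06354 = 9277 km².
True area of district: 110000 × cos²(45°) = 110000 × 0.5000 = 55000 km².
Ratio = 9277 / 55000 ≈ 0.169.

0.169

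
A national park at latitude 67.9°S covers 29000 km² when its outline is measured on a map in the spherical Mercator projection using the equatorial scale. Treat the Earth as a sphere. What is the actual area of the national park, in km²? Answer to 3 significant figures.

For Mercator, h = k = sec φ (a conformal cylindrical projection has a single point scale, 1/cos φ).
Areal scale = k² = sec²φ = 1/cos²(67.9°) = 1/0.3762² = 7.065.
True area = apparent / (areal scale) = 29000 / 7.065 ≈ 4100 km².

4100 km²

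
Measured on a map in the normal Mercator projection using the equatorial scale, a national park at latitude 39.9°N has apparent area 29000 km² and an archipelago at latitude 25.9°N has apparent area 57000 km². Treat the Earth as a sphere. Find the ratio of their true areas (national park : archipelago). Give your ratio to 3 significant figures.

0.370

On Mercator the areal scale is sec²φ, so true area = apparent × cos²φ.
True area of national park: 29000 × cos²(39.9°) = 29000 × 0.5885 = 17070 km².
True area of archipelago: 57000 × cos²(25.9°) = 57000 × 0.8092 = 46120 km².
Ratio = 17070 / 46120 ≈ 0.370.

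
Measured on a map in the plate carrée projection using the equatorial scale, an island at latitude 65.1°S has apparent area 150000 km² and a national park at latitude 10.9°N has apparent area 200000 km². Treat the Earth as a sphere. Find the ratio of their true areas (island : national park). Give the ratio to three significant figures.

Plate carrée has h = 1 and k = sec φ, giving areal scale sec φ; true area = (apparent area) · cos φ.
True area of island: 150000 × cos(65.1°) = 150000 × 0.4210 = 63160 km².
True area of national park: 200000 × cos(10.9°) = 200000 × 0.9820 = 196400 km².
Ratio = 63160 / 196400 ≈ 0.322.

0.322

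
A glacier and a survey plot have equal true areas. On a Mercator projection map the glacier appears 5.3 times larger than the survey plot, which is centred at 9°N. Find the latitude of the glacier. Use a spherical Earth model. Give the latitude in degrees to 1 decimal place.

64.6°

On Mercator, (apparent₁)/(apparent₂) = sec²φ₁ / sec²φ₂ when true areas are equal.
cos²φ₂ / cos²φ₁ = 5.3  ⇒  cos φ₁ = cos 9° / √5.3 = 0.9877/2.302 = 0.4290.
φ₁ = arccos(0.4290) ≈ 64.6°.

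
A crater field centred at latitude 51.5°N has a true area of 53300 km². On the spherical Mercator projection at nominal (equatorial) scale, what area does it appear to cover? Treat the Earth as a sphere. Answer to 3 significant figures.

For Mercator, h = k = sec φ (a conformal cylindrical projection has a single point scale, 1/cos φ).
Areal scale = k² = sec²φ = 1/cos²(51.5°) = 1/0.6225² = 2.580.
Apparent area = 53300 × 2.580 ≈ 138000 km².

138000 km²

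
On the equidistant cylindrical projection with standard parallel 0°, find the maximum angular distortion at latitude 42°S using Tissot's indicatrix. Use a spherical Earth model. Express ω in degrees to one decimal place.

16.9°

Plate carrée maps x = Rλ, y = Rφ. The meridian scale is h = 1 and the parallel scale is k = 1/cos φ = sec φ.
At 42°: h = 1.000, k = 1.346; principal scales a = 1.346, b = 1.000.
sin(ω/2) = (a − b)/(a + b) = 0.3456/2.346 = 0.1474, so ω = 2 arcsin(0.1474) ≈ 16.9°.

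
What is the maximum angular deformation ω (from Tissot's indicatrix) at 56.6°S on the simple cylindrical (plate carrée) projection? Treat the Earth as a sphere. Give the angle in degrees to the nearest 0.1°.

For the equirectangular projection with φ₀ = 0 (plate carrée), h = 1 along meridians and k = sec φ along parallels.
At 56.6°: h = 1.000, k = 1.817; principal scales a = 1.817, b = 1.000.
sin(ω/2) = (a − b)/(a + b) = 0.8166/2.817 = 0.2899, so ω = 2 arcsin(0.2899) ≈ 33.7°.

33.7°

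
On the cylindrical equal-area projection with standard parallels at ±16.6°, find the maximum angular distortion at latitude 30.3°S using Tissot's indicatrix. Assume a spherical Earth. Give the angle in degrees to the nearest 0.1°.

11.9°

A cylindrical equal-area projection with standard parallel φ₀ has meridian scale h = cos φ / cos φ₀ and parallel scale k = cos φ₀ / cos φ (so areas are preserved, h·k = 1).
At 30.3°: h = 0.9009, k = 1.110; principal scales a = 1.110, b = 0.9009.
sin(ω/2) = (a − b)/(a + b) = 0.2090/2.011 = 0.1039, so ω = 2 arcsin(0.1039) ≈ 11.9°.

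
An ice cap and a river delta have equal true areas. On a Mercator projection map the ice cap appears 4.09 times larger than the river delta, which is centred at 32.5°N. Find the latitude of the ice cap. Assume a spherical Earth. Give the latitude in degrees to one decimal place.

65.4°

On Mercator, (apparent₁)/(apparent₂) = sec²φ₁ / sec²φ₂ when true areas are equal.
cos²φ₂ / cos²φ₁ = 4.09  ⇒  cos φ₁ = cos 32.5° / √4.09 = 0.8434/2.022 = 0.4170.
φ₁ = arccos(0.4170) ≈ 65.4°.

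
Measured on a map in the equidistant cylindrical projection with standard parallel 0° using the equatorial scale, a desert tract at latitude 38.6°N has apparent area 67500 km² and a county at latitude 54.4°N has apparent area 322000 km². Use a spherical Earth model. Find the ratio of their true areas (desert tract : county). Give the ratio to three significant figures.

Plate carrée has h = 1 and k = sec φ, giving areal scale sec φ; true area = (apparent area) · cos φ.
True area of desert tract: 67500 × cos(38.6°) = 67500 × 0.7815 = 52750 km².
True area of county: 322000 × cos(54.4°) = 322000 × 0.5821 = 187400 km².
Ratio = 52750 / 187400 ≈ 0.281.

0.281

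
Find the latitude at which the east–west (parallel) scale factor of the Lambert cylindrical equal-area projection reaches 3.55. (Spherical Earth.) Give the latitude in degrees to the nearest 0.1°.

The Lambert cylindrical equal-area projection is the cylindrical equal-area projection with its standard parallel at the equator (φ₀ = 0). Cylindrical equal-area (φ₀ = 0°): h = cos φ / cos 0° along meridians, k = cos 0° / cos φ along parallels; h·k = 1.
k = cos φ₀ / cos φ = 3.55  ⇒  cos φ = cos 0° / 3.55 = 0.2817.
φ = arccos(0.2817) ≈ 73.6°.

73.6°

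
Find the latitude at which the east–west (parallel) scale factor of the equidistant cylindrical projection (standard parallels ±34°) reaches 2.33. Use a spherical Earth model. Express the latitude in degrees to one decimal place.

The equidistant cylindrical projection with φ₀ = 34° has h = 1 (meridians true) and k = cos φ₀ / cos φ along parallels.
k = cos φ₀ / cos φ = 2.33  ⇒  cos φ = cos 34° / 2.33 = 0.3558.
φ = arccos(0.3558) ≈ 69.2°.

69.2°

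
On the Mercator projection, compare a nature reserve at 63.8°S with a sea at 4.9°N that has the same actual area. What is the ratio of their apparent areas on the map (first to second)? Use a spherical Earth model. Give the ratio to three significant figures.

Mercator areal scale is sec²φ.
At 63.8°: sec²(63.8°) = 1/0.4415² = 5.130.
At 4.9°: sec²(4.9°) = 1/0.9963² = 1.007.
Ratio = 5.130/1.007 = cos²(4.9°)/cos²(63.8°) ≈ 5.09.

5.09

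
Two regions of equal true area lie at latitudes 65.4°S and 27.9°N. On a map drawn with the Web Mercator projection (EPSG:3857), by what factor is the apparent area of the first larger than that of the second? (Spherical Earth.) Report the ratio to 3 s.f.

4.51

On Mercator, area is exaggerated by sec²φ = 1/cos²φ.
At 65.4°: sec²(65.4°) = 1/0.4163² = 5.771.
At 27.9°: sec²(27.9°) = 1/0.8838² = 1.280.
Ratio = 5.771/1.280 = cos²(27.9°)/cos²(65.4°) ≈ 4.51.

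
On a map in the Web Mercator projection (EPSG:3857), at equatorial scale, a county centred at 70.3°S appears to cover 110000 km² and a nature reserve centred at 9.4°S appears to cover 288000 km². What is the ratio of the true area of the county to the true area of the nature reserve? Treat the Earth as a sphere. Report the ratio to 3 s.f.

0.0446

Mercator's areal exaggeration is sec²φ; hence true area = (apparent area) · cos²φ.
True area of county: 110000 × cos²(70.3°) = 110000 × 0.1136 = 12500 km².
True area of nature reserve: 288000 × cos²(9.4°) = 288000 × 0.9733 = 280300 km².
Ratio = 12500 / 280300 ≈ 0.0446.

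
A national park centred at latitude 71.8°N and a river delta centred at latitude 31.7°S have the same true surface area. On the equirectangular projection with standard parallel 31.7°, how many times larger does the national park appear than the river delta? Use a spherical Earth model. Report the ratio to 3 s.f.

In the equirectangular projection with standard parallel φ₀ = 31.7° (x = Rλ cos φ₀, y = Rφ), meridians are true-scale (h = 1) and the parallel scale is k = cos φ₀ / cos φ.
Areal scale at 71.8°: h·k = 1.000 × 2.724 = 2.724.
Areal scale at 31.7°: h·k = 1.000 × 1.000 = 1.000.
Ratio = 2.724/1.000 ≈ 2.72.

2.72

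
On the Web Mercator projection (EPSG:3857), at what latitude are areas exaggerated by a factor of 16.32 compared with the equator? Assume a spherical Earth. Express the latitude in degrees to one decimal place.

75.7°

Mercator areal scale is sec²φ.
sec²φ = 16.32  ⇒  cos²φ = 0.06127  ⇒  cos φ = 0.2475.
φ = arccos(0.2475) ≈ 75.7°.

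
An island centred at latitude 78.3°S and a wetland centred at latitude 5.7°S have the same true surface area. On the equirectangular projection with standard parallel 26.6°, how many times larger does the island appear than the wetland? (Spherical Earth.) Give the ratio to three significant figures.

4.91

With standard parallel φ₀ = 26.6°, the equirectangular projection gives x = Rλ cos φ₀, y = Rφ, so h = 1 and k = cos 26.6° / cos φ.
Areal scale at 78.3°: h·k = 1.000 × 4.409 = 4.409.
Areal scale at 5.7°: h·k = 1.000 × 0.8986 = 0.8986.
Ratio = 4.409/0.8986 ≈ 4.91.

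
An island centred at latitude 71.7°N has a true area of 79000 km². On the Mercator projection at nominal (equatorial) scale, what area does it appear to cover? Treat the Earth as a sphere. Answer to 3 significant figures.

801000 km²

Mercator is conformal, so the point scale is isotropic: h = k = sec φ = 1/cos φ.
Areal scale = k² = sec²φ = 1/cos²(71.7°) = 1/0.3140² = 10.14.
Apparent area = 79000 × 10.14 ≈ 801000 km².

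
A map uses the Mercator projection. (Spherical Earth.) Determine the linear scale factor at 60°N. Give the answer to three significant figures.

2.00

Mercator is conformal, so the point scale is isotropic: h = k = sec φ = 1/cos φ.
k = 1/cos 60° = 1/0.5000 = 2.000.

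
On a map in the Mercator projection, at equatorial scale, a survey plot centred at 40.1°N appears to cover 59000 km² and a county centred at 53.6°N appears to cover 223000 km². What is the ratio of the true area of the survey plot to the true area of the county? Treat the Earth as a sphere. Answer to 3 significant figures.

0.440

Mercator's areal exaggeration is sec²φ; hence true area = (apparent area) · cos²φ.
True area of survey plot: 59000 × cos²(40.1°) = 59000 × 0.5851 = 34520 km².
True area of county: 223000 × cos²(53.6°) = 223000 × 0.3521 = 78530 km².
Ratio = 34520 / 78530 ≈ 0.440.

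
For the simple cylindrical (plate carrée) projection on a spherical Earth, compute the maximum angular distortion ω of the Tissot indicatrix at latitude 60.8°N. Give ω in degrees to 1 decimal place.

For the equirectangular projection with φ₀ = 0 (plate carrée), h = 1 along meridians and k = sec φ along parallels.
At 60.8°: h = 1.000, k = 2.050; principal scales a = 2.050, b = 1.000.
sin(ω/2) = (a − b)/(a + b) = 1.050/3.050 = 0.3442, so ω = 2 arcsin(0.3442) ≈ 40.3°.

40.3°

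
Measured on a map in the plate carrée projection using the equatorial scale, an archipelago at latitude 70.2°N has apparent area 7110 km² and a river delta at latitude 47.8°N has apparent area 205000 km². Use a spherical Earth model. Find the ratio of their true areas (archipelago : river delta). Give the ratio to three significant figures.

0.0175

Plate carrée has h = 1 and k = sec φ, giving areal scale sec φ; true area = (apparent area) · cos φ.
True area of archipelago: 7110 × cos(70.2°) = 7110 × 0.3387 = 2408 km².
True area of river delta: 205000 × cos(47.8°) = 205000 × 0.6717 = 137700 km².
Ratio = 2408 / 137700 ≈ 0.0175.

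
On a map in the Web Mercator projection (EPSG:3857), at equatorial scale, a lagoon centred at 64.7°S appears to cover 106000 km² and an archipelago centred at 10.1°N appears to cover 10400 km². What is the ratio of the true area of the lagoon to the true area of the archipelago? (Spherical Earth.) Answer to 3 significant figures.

1.92

Since Mercator area scale is 1/cos²φ, the true area equals the apparent area multiplied by cos²φ.
True area of lagoon: 106000 × cos²(64.7°) = 106000 × 0.1826 = 19360 km².
True area of archipelago: 10400 × cos²(10.1°) = 10400 × 0.9692 = 10080 km².
Ratio = 19360 / 10080 ≈ 1.92.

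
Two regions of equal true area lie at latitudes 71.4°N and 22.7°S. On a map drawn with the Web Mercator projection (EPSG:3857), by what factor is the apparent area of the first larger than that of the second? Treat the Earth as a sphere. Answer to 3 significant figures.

On Mercator, area is exaggerated by sec²φ = 1/cos²φ.
At 71.4°: sec²(71.4°) = 1/0.3190² = 9.829.
At 22.7°: sec²(22.7°) = 1/0.9225² = 1.175.
Ratio = 9.829/1.175 = cos²(22.7°)/cos²(71.4°) ≈ 8.37.

8.37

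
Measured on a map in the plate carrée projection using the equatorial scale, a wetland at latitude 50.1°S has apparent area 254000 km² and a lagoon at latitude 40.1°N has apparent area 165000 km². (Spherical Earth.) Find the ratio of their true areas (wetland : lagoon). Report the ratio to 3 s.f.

1.29

On the plate carrée, areal scale = h·k = 1 × sec φ, so true area = apparent × cos φ.
True area of wetland: 254000 × cos(50.1°) = 254000 × 0.6414 = 162900 km².
True area of lagoon: 165000 × cos(40.1°) = 165000 × 0.7649 = 126200 km².
Ratio = 162900 / 126200 ≈ 1.29.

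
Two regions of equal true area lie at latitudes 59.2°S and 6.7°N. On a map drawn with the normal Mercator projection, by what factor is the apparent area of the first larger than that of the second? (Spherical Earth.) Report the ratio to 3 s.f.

3.76

Mercator areal scale is sec²φ.
At 59.2°: sec²(59.2°) = 1/0.5120² = 3.814.
At 6.7°: sec²(6.7°) = 1/0.9932² = 1.014.
Ratio = 3.814/1.014 = cos²(6.7°)/cos²(59.2°) ≈ 3.76.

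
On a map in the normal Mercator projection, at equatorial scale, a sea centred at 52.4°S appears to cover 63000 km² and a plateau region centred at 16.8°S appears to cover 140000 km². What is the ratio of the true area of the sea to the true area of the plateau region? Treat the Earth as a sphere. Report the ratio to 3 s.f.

0.183

On Mercator the areal scale is sec²φ, so true area = apparent × cos²φ.
True area of sea: 63000 × cos²(52.4°) = 63000 × 0.3723 = 23450 km².
True area of plateau region: 140000 × cos²(16.8°) = 140000 × 0.9165 = 128300 km².
Ratio = 23450 / 128300 ≈ 0.183.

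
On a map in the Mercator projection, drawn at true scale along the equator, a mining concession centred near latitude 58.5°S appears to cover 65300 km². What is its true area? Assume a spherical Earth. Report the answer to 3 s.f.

17800 km²

The Mercator projection is conformal; its linear scale factor is the same in every direction and equals sec φ = 1/cos φ.
Areal scale = k² = sec²φ = 1/cos²(58.5°) = 1/0.5225² = 3.663.
True area = apparent / (areal scale) = 65300 / 3.663 ≈ 17800 km².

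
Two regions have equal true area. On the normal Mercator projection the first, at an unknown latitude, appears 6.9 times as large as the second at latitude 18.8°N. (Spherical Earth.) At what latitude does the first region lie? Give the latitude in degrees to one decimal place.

68.9°

For equal true areas on Mercator, apparent areas scale as sec²φ, so the ratio is cos²φ₂ / cos²φ₁.
cos²φ₂ / cos²φ₁ = 6.9  ⇒  cos φ₁ = cos 18.8° / √6.9 = 0.9466/2.627 = 0.3604.
φ₁ = arccos(0.3604) ≈ 68.9°.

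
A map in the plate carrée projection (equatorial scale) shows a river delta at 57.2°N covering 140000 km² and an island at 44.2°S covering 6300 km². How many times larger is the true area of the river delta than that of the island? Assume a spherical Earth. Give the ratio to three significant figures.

16.8

On the plate carrée, areal scale = h·k = 1 × sec φ, so true area = apparent × cos φ.
True area of river delta: 140000 × cos(57.2°) = 140000 × 0.5417 = 75840 km².
True area of island: 6300 × cos(44.2°) = 6300 × 0.7169 = 4517 km².
Ratio = 75840 / 4517 ≈ 16.8.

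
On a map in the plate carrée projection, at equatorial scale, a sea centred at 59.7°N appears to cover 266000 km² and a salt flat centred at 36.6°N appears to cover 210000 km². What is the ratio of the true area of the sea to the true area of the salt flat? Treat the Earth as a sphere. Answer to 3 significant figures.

0.796

Plate carrée has h = 1 and k = sec φ, giving areal scale sec φ; true area = (apparent area) · cos φ.
True area of sea: 266000 × cos(59.7°) = 266000 × 0.5045 = 134200 km².
True area of salt flat: 210000 × cos(36.6°) = 210000 × 0.8028 = 168600 km².
Ratio = 134200 / 168600 ≈ 0.796.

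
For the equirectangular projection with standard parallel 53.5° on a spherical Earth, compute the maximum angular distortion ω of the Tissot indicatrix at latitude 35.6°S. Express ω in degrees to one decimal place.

17.8°

The equidistant cylindrical projection with φ₀ = 53.5° has h = 1 (meridians true) and k = cos φ₀ / cos φ along parallels.
At 35.6°: h = 1.000, k = 0.7315; principal scales a = 1.000, b = 0.7315.
sin(ω/2) = (a − b)/(a + b) = 0.2685/1.732 = 0.1550, so ω = 2 arcsin(0.1550) ≈ 17.8°.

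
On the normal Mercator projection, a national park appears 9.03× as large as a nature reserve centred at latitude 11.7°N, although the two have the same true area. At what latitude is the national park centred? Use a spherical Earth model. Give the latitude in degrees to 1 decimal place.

71.0°

For equal true areas on Mercator, apparent areas scale as sec²φ, so the ratio is cos²φ₂ / cos²φ₁.
cos²φ₂ / cos²φ₁ = 9.03  ⇒  cos φ₁ = cos 11.7° / √9.03 = 0.9792/3.005 = 0.3259.
φ₁ = arccos(0.3259) ≈ 71.0°.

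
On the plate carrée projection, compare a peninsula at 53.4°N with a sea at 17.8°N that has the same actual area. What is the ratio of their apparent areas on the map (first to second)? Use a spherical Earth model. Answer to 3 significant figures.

Plate carrée maps x = Rλ, y = Rφ. The meridian scale is h = 1 and the parallel scale is k = 1/cos φ = sec φ.
Areal scale at 53.4°: h·k = 1.000 × 1.677 = 1.677.
Areal scale at 17.8°: h·k = 1.000 × 1.050 = 1.050.
Ratio = 1.677/1.050 ≈ 1.60.

1.60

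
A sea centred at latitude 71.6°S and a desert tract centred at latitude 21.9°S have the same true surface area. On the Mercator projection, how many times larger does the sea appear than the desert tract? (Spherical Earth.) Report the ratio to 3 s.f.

8.64

Mercator areal scale is sec²φ.
At 71.6°: sec²(71.6°) = 1/0.3156² = 10.04.
At 21.9°: sec²(21.9°) = 1/0.9278² = 1.162.
Ratio = 10.04/1.162 = cos²(21.9°)/cos²(71.6°) ≈ 8.64.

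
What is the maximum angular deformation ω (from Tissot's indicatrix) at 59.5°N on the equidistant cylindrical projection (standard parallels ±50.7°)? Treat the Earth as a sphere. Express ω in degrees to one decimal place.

12.7°

The equidistant cylindrical projection with φ₀ = 50.7° has h = 1 (meridians true) and k = cos φ₀ / cos φ along parallels.
At 59.5°: h = 1.000, k = 1.248; principal scales a = 1.248, b = 1.000.
sin(ω/2) = (a − b)/(a + b) = 0.2479/2.248 = 0.1103, so ω = 2 arcsin(0.1103) ≈ 12.7°.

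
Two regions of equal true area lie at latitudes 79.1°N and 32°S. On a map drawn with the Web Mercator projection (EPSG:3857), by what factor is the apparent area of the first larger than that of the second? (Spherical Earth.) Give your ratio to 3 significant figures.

20.1

Mercator areal scale is sec²φ.
At 79.1°: sec²(79.1°) = 1/0.1891² = 27.97.
At 32°: sec²(32°) = 1/0.8480² = 1.390.
Ratio = 27.97/1.390 = cos²(32°)/cos²(79.1°) ≈ 20.1.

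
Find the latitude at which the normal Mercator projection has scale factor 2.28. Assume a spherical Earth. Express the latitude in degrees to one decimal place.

Mercator scale is k = sec φ = 1/cos φ.
1/cos φ = 2.28  ⇒  cos φ = 0.4386  ⇒  φ = arccos(0.4386) ≈ 64.0°.

64.0°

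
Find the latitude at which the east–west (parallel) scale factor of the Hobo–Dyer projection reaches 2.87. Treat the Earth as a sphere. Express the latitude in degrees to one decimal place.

Hobo–Dyer is a cylindrical equal-area projection with standard parallels at ±37.5°. For cylindrical equal-area with standard parallel φ₀, h = cos φ / cos φ₀ and k = cos φ₀ / cos φ, so h·k = 1.
k = cos φ₀ / cos φ = 2.87  ⇒  cos φ = cos 37.5° / 2.87 = 0.2764.
φ = arccos(0.2764) ≈ 74.0°.

74.0°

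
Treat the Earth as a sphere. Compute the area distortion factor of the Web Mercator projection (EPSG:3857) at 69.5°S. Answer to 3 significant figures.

8.15

The Mercator projection is conformal; its linear scale factor is the same in every direction and equals sec φ = 1/cos φ.
Areal scale = k² = sec²φ = 1/cos²(69.5°) = 1/0.3502² = 8.154.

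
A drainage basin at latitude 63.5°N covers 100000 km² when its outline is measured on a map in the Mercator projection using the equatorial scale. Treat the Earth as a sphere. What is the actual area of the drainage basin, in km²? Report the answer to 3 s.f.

19900 km²

The Mercator projection is conformal; its linear scale factor is the same in every direction and equals sec φ = 1/cos φ.
Areal scale = k² = sec²φ = 1/cos²(63.5°) = 1/0.4462² = 5.023.
True area = apparent / (areal scale) = 100000 / 5.023 ≈ 19900 km².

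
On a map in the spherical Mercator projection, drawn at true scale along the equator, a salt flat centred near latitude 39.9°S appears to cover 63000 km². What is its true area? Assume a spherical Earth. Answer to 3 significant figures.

37100 km²

For Mercator, h = k = sec φ (a conformal cylindrical projection has a single point scale, 1/cos φ).
Areal scale = k² = sec²φ = 1/cos²(39.9°) = 1/0.7672² = 1.699.
True area = apparent / (areal scale) = 63000 / 1.699 ≈ 37100 km².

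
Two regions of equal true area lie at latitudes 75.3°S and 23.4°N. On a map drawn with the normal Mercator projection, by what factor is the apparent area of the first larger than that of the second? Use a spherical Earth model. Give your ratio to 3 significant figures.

13.1

On Mercator, area is exaggerated by sec²φ = 1/cos²φ.
At 75.3°: sec²(75.3°) = 1/0.2538² = 15.53.
At 23.4°: sec²(23.4°) = 1/0.9178² = 1.187.
Ratio = 15.53/1.187 = cos²(23.4°)/cos²(75.3°) ≈ 13.1.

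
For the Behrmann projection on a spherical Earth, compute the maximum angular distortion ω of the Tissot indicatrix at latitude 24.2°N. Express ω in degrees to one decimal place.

The Behrmann projection is cylindrical equal-area with φ₀ = 30°. For cylindrical equal-area with standard parallel φ₀, h = cos φ / cos φ₀ and k = cos φ₀ / cos φ, so h·k = 1.
At 24.2°: h = 1.053, k = 0.9495; principal scales a = 1.053, b = 0.9495.
sin(ω/2) = (a − b)/(a + b) = 0.1038/2.003 = 0.05181, so ω = 2 arcsin(0.05181) ≈ 5.9°.

5.9°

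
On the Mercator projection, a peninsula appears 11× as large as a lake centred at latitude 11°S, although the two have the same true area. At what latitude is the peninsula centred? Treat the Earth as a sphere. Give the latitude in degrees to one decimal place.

72.8°

On Mercator, (apparent₁)/(apparent₂) = sec²φ₁ / sec²φ₂ when true areas are equal.
cos²φ₂ / cos²φ₁ = 11  ⇒  cos φ₁ = cos 11° / √11 = 0.9816/3.317 = 0.2960.
φ₁ = arccos(0.2960) ≈ 72.8°.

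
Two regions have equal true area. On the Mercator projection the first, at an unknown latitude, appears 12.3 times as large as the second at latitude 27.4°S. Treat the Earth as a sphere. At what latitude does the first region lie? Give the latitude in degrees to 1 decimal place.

75.3°

Mercator areal scale is sec²φ, so apparent-area ratio = sec²φ₁ / sec²φ₂ = cos²φ₂ / cos²φ₁.
cos²φ₂ / cos²φ₁ = 12.3  ⇒  cos φ₁ = cos 27.4° / √12.3 = 0.8878/3.507 = 0.2531.
φ₁ = arccos(0.2531) ≈ 75.3°.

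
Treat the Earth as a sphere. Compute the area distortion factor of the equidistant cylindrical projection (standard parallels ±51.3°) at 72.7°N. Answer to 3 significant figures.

2.10

In the equirectangular projection with standard parallel φ₀ = 51.3° (x = Rλ cos φ₀, y = Rφ), meridians are true-scale (h = 1) and the parallel scale is k = cos φ₀ / cos φ.
Areal scale = h·k = 1 × cos φ₀ / cos φ; at 72.7°, h = 1.000, k = 2.103, so h·k = 2.103.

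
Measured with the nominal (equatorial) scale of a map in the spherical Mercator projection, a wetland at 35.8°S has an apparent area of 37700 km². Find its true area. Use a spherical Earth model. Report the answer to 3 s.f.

For Mercator, h = k = sec φ (a conformal cylindrical projection has a single point scale, 1/cos φ).
Areal scale = k² = sec²φ = 1/cos²(35.8°) = 1/0.8111² = 1.520.
True area = apparent / (areal scale) = 37700 / 1.520 ≈ 24800 km².

24800 km²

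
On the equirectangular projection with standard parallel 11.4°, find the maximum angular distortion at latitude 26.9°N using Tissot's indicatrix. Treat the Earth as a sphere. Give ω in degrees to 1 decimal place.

In the equirectangular projection with standard parallel φ₀ = 11.4° (x = Rλ cos φ₀, y = Rφ), meridians are true-scale (h = 1) and the parallel scale is k = cos φ₀ / cos φ.
At 26.9°: h = 1.000, k = 1.099; principal scales a = 1.099, b = 1.000.
sin(ω/2) = (a − b)/(a + b) = 0.09921/2.099 = 0.04726, so ω = 2 arcsin(0.04726) ≈ 5.4°.

5.4°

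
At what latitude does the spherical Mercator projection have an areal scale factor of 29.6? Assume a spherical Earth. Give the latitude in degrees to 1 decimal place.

Mercator areal scale is sec²φ.
sec²φ = 29.6  ⇒  cos²φ = 0.03378  ⇒  cos φ = 0.1838.
φ = arccos(0.1838) ≈ 79.4°.

79.4°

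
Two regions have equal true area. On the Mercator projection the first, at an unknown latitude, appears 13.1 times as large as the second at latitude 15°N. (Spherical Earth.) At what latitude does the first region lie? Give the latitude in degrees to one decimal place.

74.5°

On Mercator, (apparent₁)/(apparent₂) = sec²φ₁ / sec²φ₂ when true areas are equal.
cos²φ₂ / cos²φ₁ = 13.1  ⇒  cos φ₁ = cos 15° / √13.1 = 0.9659/3.619 = 0.2669.
φ₁ = arccos(0.2669) ≈ 74.5°.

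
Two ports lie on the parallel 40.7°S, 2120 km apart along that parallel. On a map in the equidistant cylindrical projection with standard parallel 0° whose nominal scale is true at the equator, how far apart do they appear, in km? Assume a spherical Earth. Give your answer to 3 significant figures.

For the equirectangular projection with φ₀ = 0 (plate carrée), h = 1 along meridians and k = sec φ along parallels.
Along the parallel, k = sec 40.7° = 1/0.7581 = 1.319.
Map distance = 2120 × 1.319 ≈ 2800 km.

2800 km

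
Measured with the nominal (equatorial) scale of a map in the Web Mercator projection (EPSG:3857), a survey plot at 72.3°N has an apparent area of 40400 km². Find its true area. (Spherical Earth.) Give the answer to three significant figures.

3730 km²

For Mercator, h = k = sec φ (a conformal cylindrical projection has a single point scale, 1/cos φ).
Areal scale = k² = sec²φ = 1/cos²(72.3°) = 1/0.3040² = 10.82.
True area = apparent / (areal scale) = 40400 / 10.82 ≈ 3730 km².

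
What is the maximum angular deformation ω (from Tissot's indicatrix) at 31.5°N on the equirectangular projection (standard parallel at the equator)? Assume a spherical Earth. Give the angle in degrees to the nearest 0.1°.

9.1°

In the plate carrée (x = Rλ, y = Rφ), meridians are true-scale (h = 1) and parallels are stretched by k = sec φ.
At 31.5°: h = 1.000, k = 1.173; principal scales a = 1.173, b = 1.000.
sin(ω/2) = (a − b)/(a + b) = 0.1728/2.173 = 0.07954, so ω = 2 arcsin(0.07954) ≈ 9.1°.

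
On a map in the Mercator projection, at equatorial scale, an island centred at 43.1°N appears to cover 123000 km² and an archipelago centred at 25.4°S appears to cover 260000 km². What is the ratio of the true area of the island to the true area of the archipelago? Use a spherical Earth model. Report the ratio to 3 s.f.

0.309

On Mercator the areal scale is sec²φ, so true area = apparent × cos²φ.
True area of island: 123000 × cos²(43.1°) = 123000 × 0.5331 = 65580 km².
True area of archipelago: 260000 × cos²(25.4°) = 260000 × 0.8160 = 212200 km².
Ratio = 65580 / 212200 ≈ 0.309.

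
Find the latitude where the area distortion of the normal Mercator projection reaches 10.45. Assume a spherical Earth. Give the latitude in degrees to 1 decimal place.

72.0°

Mercator areal scale is sec²φ.
sec²φ = 10.45  ⇒  cos²φ = 0.09569  ⇒  cos φ = 0.3093.
φ = arccos(0.3093) ≈ 72.0°.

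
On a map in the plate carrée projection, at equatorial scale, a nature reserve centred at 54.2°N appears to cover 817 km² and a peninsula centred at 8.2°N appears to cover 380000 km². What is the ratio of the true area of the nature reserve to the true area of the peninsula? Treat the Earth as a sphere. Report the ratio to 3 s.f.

0.00127

Plate carrée has h = 1 and k = sec φ, giving areal scale sec φ; true area = (apparent area) · cos φ.
True area of nature reserve: 817 × cos(54.2°) = 817 × 0.5850 = 477.9 km².
True area of peninsula: 380000 × cos(8.2°) = 380000 × 0.9898 = 376100 km².
Ratio = 477.9 / 376100 ≈ 0.00127.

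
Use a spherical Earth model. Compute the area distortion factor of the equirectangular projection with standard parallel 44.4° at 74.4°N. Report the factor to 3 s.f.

The equidistant cylindrical projection with φ₀ = 44.4° has h = 1 (meridians true) and k = cos φ₀ / cos φ along parallels.
Areal scale = h·k = 1 × cos φ₀ / cos φ; at 74.4°, h = 1.000, k = 2.657, so h·k = 2.657.

2.66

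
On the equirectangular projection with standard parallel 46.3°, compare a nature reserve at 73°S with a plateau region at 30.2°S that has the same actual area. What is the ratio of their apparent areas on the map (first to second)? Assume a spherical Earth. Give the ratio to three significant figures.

2.96

With standard parallel φ₀ = 46.3°, the equirectangular projection gives x = Rλ cos φ₀, y = Rφ, so h = 1 and k = cos 46.3° / cos φ.
Areal scale at 73°: h·k = 1.000 × 2.363 = 2.363.
Areal scale at 30.2°: h·k = 1.000 × 0.7994 = 0.7994.
Ratio = 2.363/0.7994 ≈ 2.96.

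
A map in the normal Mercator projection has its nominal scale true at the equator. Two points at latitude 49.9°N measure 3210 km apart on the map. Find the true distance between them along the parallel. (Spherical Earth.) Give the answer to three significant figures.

2070 km

The Mercator projection is conformal; its linear scale factor is the same in every direction and equals sec φ = 1/cos φ.
Along the parallel at 49.9°, map distances are exaggerated by k = sec 49.9° = 1.552.
True distance = 3210 / 1.552 = 3210 × cos 49.9° ≈ 2070 km.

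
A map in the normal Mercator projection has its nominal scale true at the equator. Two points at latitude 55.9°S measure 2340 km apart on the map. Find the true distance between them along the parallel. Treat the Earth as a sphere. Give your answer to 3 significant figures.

For Mercator, h = k = sec φ (a conformal cylindrical projection has a single point scale, 1/cos φ).
Along the parallel at 55.9°, map distances are exaggerated by k = sec 55.9° = 1.784.
True distance = 2340 / 1.784 = 2340 × cos 55.9° ≈ 1310 km.

1310 km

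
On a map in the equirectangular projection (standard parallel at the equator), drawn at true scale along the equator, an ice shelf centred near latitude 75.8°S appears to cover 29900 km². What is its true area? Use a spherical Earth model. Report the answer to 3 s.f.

Plate carrée maps x = Rλ, y = Rφ. The meridian scale is h = 1 and the parallel scale is k = 1/cos φ = sec φ.
Areal scale = h·k = 1 × sec φ; at 75.8°, h = 1.000, k = 4.077, so h·k = 4.077.
True area = apparent / (areal scale) = 29900 / 4.077 ≈ 7330 km².

7330 km²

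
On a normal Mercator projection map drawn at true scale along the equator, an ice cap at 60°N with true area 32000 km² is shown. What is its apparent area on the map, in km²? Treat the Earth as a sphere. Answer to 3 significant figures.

For Mercator, h = k = sec φ (a conformal cylindrical projection has a single point scale, 1/cos φ).
Areal scale = k² = sec²φ = 1/cos²(60°) = 1/0.5000² = 4.000.
Apparent area = 32000 × 4.000 ≈ 128000 km².

128000 km²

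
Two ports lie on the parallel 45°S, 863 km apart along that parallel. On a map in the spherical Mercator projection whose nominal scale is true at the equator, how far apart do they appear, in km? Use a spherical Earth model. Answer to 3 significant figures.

Mercator is conformal, so the point scale is isotropic: h = k = sec φ = 1/cos φ.
Along the parallel, k = sec 45° = 1/0.7071 = 1.414.
Map distance = 863 × 1.414 ≈ 1220 km.

1220 km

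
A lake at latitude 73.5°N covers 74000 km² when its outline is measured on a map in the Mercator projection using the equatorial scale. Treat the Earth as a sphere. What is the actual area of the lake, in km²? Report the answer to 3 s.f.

5970 km²

The Mercator projection is conformal; its linear scale factor is the same in every direction and equals sec φ = 1/cos φ.
Areal scale = k² = sec²φ = 1/cos²(73.5°) = 1/0.2840² = 12.40.
True area = apparent / (areal scale) = 74000 / 12.40 ≈ 5970 km².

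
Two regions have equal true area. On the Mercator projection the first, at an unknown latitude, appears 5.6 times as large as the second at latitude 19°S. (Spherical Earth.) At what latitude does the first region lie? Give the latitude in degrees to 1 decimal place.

66.4°

For equal true areas on Mercator, apparent areas scale as sec²φ, so the ratio is cos²φ₂ / cos²φ₁.
cos²φ₂ / cos²φ₁ = 5.6  ⇒  cos φ₁ = cos 19° / √5.6 = 0.9455/2.366 = 0.3996.
φ₁ = arccos(0.3996) ≈ 66.4°.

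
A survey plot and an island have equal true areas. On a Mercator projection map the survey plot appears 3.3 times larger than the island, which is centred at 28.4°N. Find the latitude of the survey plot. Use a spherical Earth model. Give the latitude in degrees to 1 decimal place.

Mercator areal scale is sec²φ, so apparent-area ratio = sec²φ₁ / sec²φ₂ = cos²φ₂ / cos²φ₁.
cos²φ₂ / cos²φ₁ = 3.3  ⇒  cos φ₁ = cos 28.4° / √3.3 = 0.8796/1.817 = 0.4842.
φ₁ = arccos(0.4842) ≈ 61.0°.

61.0°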